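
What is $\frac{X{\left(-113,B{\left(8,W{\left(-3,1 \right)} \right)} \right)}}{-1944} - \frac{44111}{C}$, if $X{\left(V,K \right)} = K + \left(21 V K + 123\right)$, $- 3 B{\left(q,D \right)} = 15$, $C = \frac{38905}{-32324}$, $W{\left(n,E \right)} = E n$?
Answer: $\frac{2771374467401}{75631320} \approx 36643.0$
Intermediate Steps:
$C = - \frac{38905}{32324}$ ($C = 38905 \left(- \frac{1}{32324}\right) = - \frac{38905}{32324} \approx -1.2036$)
$B{\left(q,D \right)} = -5$ ($B{\left(q,D \right)} = \left(- \frac{1}{3}\right) 15 = -5$)
$X{\left(V,K \right)} = 123 + K + 21 K V$ ($X{\left(V,K \right)} = K + \left(21 K V + 123\right) = K + \left(123 + 21 K V\right) = 123 + K + 21 K V$)
$\frac{X{\left(-113,B{\left(8,W{\left(-3,1 \right)} \right)} \right)}}{-1944} - \frac{44111}{C} = \frac{123 - 5 + 21 \left(-5\right) \left(-113\right)}{-1944} - \frac{44111}{- \frac{38905}{32324}} = \left(123 - 5 + 11865\right) \left(- \frac{1}{1944}\right) - - \frac{1425843964}{38905} = 11983 \left(- \frac{1}{1944}\right) + \frac{1425843964}{38905} = - \frac{11983}{1944} + \frac{1425843964}{38905} = \frac{2771374467401}{75631320}$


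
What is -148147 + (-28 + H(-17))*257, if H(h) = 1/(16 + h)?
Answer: -155600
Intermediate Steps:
-148147 + (-28 + H(-17))*257 = -148147 + (-28 + 1/(16 - 17))*257 = -148147 + (-28 + 1/(-1))*257 = -148147 + (-28 - 1)*257 = -148147 - 29*257 = -148147 - 7453 = -155600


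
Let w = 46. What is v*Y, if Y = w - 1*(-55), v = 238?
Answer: 24038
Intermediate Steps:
Y = 101 (Y = 46 - 1*(-55) = 46 + 55 = 101)
v*Y = 238*101 = 24038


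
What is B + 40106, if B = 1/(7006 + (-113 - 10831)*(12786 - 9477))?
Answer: 1452105509139/36206690 ≈ 40106.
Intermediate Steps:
B = -1/36206690 (B = 1/(7006 - 10944*3309) = 1/(7006 - 36213696) = 1/(-36206690) = -1/36206690 ≈ -2.7619e-8)
B + 40106 = -1/36206690 + 40106 = 1452105509139/36206690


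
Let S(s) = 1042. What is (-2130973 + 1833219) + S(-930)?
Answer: -296712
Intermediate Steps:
(-2130973 + 1833219) + S(-930) = (-2130973 + 1833219) + 1042 = -297754 + 1042 = -296712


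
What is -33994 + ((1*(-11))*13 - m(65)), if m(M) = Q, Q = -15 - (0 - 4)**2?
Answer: -34106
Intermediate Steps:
Q = -31 (Q = -15 - 1*(-4)**2 = -15 - 1*16 = -15 - 16 = -31)
m(M) = -31
-33994 + ((1*(-11))*13 - m(65)) = -33994 + ((1*(-11))*13 - 1*(-31)) = -33994 + (-11*13 + 31) = -33994 + (-143 + 31) = -33994 - 112 = -34106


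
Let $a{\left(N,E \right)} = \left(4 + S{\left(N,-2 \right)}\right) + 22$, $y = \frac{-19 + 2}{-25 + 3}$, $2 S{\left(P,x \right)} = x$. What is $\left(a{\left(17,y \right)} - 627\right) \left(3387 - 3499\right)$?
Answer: $67424$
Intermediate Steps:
$S{\left(P,x \right)} = \frac{x}{2}$
$y = \frac{17}{22}$ ($y = - \frac{17}{-22} = \left(-17\right) \left(- \frac{1}{22}\right) = \frac{17}{22} \approx 0.77273$)
$a{\left(N,E \right)} = 25$ ($a{\left(N,E \right)} = \left(4 + \frac{1}{2} \left(-2\right)\right) + 22 = \left(4 - 1\right) + 22 = 3 + 22 = 25$)
$\left(a{\left(17,y \right)} - 627\right) \left(3387 - 3499\right) = \left(25 - 627\right) \left(3387 - 3499\right) = \left(-602\right) \left(-112\right) = 67424$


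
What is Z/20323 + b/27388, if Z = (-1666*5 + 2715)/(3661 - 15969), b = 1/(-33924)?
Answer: 1304176347349/58100876902151952 ≈ 2.2447e-5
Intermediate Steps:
b = -1/33924 ≈ -2.9478e-5
Z = 5615/12308 (Z = (-8330 + 2715)/(-12308) = -5615*(-1/12308) = 5615/12308 ≈ 0.45621)
Z/20323 + b/27388 = (5615/12308)/20323 - 1/33924/27388 = (5615/12308)*(1/20323) - 1/33924*1/27388 = 5615/250135484 - 1/929110512 = 1304176347349/58100876902151952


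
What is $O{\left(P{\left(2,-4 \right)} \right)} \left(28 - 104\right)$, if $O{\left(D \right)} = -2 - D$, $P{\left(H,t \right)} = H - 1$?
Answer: $228$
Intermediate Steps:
$P{\left(H,t \right)} = -1 + H$
$O{\left(P{\left(2,-4 \right)} \right)} \left(28 - 104\right) = \left(-2 - \left(-1 + 2\right)\right) \left(28 - 104\right) = \left(-2 - 1\right) \left(-76\right) = \left(-3\right) \left(-76\right) = 228$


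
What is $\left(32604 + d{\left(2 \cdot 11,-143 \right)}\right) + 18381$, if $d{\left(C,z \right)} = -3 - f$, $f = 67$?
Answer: $50915$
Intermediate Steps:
$d{\left(C,z \right)} = -70$ ($d{\left(C,z \right)} = -3 - 67 = -70$)
$\left(32604 + d{\left(2 \cdot 11,-143 \right)}\right) + 18381 = \left(32604 - 70\right) + 18381 = 32534 + 18381 = 50915$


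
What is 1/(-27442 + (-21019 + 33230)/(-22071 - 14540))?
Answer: -36611/1004691273 ≈ -3.6440e-5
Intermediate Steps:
1/(-27442 + (-21019 + 33230)/(-22071 - 14540)) = 1/(-27442 + 12211/(-36611)) = 1/(-27442 + 12211*(-1/36611)) = 1/(-27442 - 12211/36611) = 1/(-1004691273/36611) = -36611/1004691273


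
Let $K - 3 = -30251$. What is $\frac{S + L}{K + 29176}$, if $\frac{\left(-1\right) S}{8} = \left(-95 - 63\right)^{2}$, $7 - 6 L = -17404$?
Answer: $\frac{1180861}{6432} \approx 183.59$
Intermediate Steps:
$L = \frac{17411}{6}$ ($L = \frac{7}{6} - - \frac{8702}{3} = \frac{7}{6} + \frac{8702}{3} = \frac{17411}{6} \approx 2901.8$)
$K = -30248$ ($K = 3 - 30251 = -30248$)
$S = -199712$ ($S = - 8 \left(-95 - 63\right)^{2} = - 8 \left(-158\right)^{2} = \left(-8\right) 24964 = -199712$)
$\frac{S + L}{K + 29176} = \frac{-199712 + \frac{17411}{6}}{-30248 + 29176} = - \frac{1180861}{6 \left(-1072\right)} = \left(- \frac{1180861}{6}\right) \left(- \frac{1}{1072}\right) = \frac{1180861}{6432}$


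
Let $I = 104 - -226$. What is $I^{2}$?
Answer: $108900$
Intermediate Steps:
$I = 330$ ($I = 104 + 226 = 330$)
$I^{2} = 330^{2} = 108900$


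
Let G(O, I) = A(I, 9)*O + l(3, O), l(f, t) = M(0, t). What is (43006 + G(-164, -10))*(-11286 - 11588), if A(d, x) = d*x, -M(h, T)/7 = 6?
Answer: -1320378776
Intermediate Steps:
M(h, T) = -42 (M(h, T) = -7*6 = -42)
l(f, t) = -42
G(O, I) = -42 + 9*I*O (G(O, I) = (I*9)*O - 42 = (9*I)*O - 42 = 9*I*O - 42 = -42 + 9*I*O)
(43006 + G(-164, -10))*(-11286 - 11588) = (43006 + (-42 + 9*(-10)*(-164)))*(-11286 - 11588) = (43006 + (-42 + 14760))*(-22874) = (43006 + 14718)*(-22874) = 57724*(-22874) = -1320378776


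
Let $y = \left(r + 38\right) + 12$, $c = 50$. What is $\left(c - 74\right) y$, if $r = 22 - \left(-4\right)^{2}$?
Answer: $-1344$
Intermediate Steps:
$r = 6$ ($r = 22 - 16 = 6$)
$y = 56$ ($y = \left(6 + 38\right) + 12 = 44 + 12 = 56$)
$\left(c - 74\right) y = \left(50 - 74\right) 56 = \left(-24\right) 56 = -1344$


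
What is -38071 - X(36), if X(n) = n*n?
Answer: -39367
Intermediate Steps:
X(n) = n²
-38071 - X(36) = -38071 - 1*36² = -38071 - 1*1296 = -38071 - 1296 = -39367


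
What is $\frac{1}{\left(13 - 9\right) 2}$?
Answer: $\frac{1}{8} \approx 0.125$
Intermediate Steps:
$\frac{1}{\left(13 - 9\right) 2} = \frac{1}{4 \cdot 2} = \frac{1}{8}$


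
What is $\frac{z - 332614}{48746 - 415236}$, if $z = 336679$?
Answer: $- \frac{813}{73298} \approx -0.011092$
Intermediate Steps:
$\frac{z - 332614}{48746 - 415236} = \frac{336679 - 332614}{48746 - 415236} = \frac{4065}{-366490} = 4065 \left(- \frac{1}{366490}\right) = - \frac{813}{73298}$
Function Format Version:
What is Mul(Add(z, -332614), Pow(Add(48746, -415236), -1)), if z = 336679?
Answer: Rational(-813, 73298) ≈ -0.011092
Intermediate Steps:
Mul(Add(z, -332614), Pow(Add(48746, -415236), -1)) = Mul(Add(336679, -332614), Pow(Add(48746, -415236), -1)) = Mul(4065, Pow(-366490, -1)) = Mul(4065, Rational(-1, 366490)) = Rational(-813, 73298)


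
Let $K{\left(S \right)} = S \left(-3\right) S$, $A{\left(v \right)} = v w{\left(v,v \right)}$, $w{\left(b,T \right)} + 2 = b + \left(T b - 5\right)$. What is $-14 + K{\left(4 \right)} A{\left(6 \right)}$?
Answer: $-10094$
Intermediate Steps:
$w{\left(b,T \right)} = -7 + b + T b$ ($w{\left(b,T \right)} = -2 + \left(b + \left(T b - 5\right)\right) = -2 + \left(b + \left(-5 + T b\right)\right) = -2 + \left(-5 + b + T b\right) = -7 + b + T b$)
$A{\left(v \right)} = v \left(-7 + v + v^{2}\right)$ ($A{\left(v \right)} = v \left(-7 + v + v v\right) = v \left(-7 + v + v^{2}\right)$)
$K{\left(S \right)} = - 3 S^{2}$ ($K{\left(S \right)} = - 3 S S = - 3 S^{2}$)
$-14 + K{\left(4 \right)} A{\left(6 \right)} = -14 + - 3 \cdot 4^{2} \cdot 6 \left(-7 + 6 + 6^{2}\right) = -14 + \left(-3\right) 16 \cdot 6 \left(-7 + 6 + 36\right) = -14 - 48 \cdot 6 \cdot 35 = -14 - 10080 = -10094$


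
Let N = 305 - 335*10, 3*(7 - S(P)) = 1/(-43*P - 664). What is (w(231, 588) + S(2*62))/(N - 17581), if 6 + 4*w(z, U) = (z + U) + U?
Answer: -3213107/185510244 ≈ -0.017320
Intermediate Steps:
S(P) = 7 - 1/(3*(-664 - 43*P)) (S(P) = 7 - 1/(3*(-43*P - 664)) = 7 - 1/(3*(-664 - 43*P)))
N = -3045 (N = 305 - 3350 = -3045)
w(z, U) = -3/2 + U/2 + z/4 (w(z, U) = -3/2 + ((z + U) + U)/4 = -3/2 + ((U + z) + U)/4 = -3/2 + (z + 2*U)/4 = -3/2 + (U/2 + z/4) = -3/2 + U/2 + z/4)
(w(231, 588) + S(2*62))/(N - 17581) = ((-3/2 + (½)*588 + (¼)*231) + (13945 + 903*(2*62))/(3*(664 + 43*(2*62))))/(-3045 - 17581) = ((-3/2 + 294 + 231/4) + (13945 + 903*124)/(3*(664 + 43*124)))/(-20626) = (1401/4 + (13945 + 111972)/(3*(664 + 5332)))*(-1/20626) = (1401/4 + (⅓)*125917/5996)*(-1/20626) = (1401/4 + (⅓)*(1/5996)*125917)*(-1/20626) = (1401/4 + 125917/17988)*(-1/20626) = (3213107/8994)*(-1/20626) = -3213107/185510244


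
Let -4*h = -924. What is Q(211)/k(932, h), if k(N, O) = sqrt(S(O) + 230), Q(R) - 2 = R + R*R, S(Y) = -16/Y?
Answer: 22367*sqrt(12269334)/26557 ≈ 2950.1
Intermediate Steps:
h = 231 (h = -1/4*(-924) = 231)
Q(R) = 2 + R + R**2 (Q(R) = 2 + (R + R*R) = 2 + (R + R**2) = 2 + R + R**2)
k(N, O) = sqrt(230 - 16/O) (k(N, O) = sqrt(-16/O + 230) = sqrt(230 - 16/O))
Q(211)/k(932, h) = (2 + 211 + 211**2)/(sqrt(230 - 16/231)) = (2 + 211 + 44521)/(sqrt(230 - 16*1/231)) = 44734/(sqrt(230 - 16/231)) = 44734/(sqrt(53114/231)) = 44734/((sqrt(12269334)/231)) = 44734*(sqrt(12269334)/53114) = 22367*sqrt(12269334)/26557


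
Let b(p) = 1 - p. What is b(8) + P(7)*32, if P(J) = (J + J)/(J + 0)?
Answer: 57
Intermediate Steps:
P(J) = 2 (P(J) = (2*J)/J = 2)
b(8) + P(7)*32 = (1 - 1*8) + 2*32 = (1 - 8) + 64 = -7 + 64 = 57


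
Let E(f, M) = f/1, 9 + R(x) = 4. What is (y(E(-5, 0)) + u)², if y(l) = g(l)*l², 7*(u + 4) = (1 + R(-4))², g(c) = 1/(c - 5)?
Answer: 3481/196 ≈ 17.760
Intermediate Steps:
R(x) = -5 (R(x) = -9 + 4 = -5)
E(f, M) = f (E(f, M) = f*1 = f)
g(c) = 1/(-5 + c)
u = -12/7 (u = -4 + (1 - 5)²/7 = -4 + (⅐)*(-4)² = -4 + (⅐)*16 = -4 + 16/7 = -12/7 ≈ -1.7143)
y(l) = l²/(-5 + l)
(y(E(-5, 0)) + u)² = ((-5)²/(-5 - 5) - 12/7)² = (25/(-10) - 12/7)² = (25*(-⅒) - 12/7)² = (-5/2 - 12/7)² = (-59/14)² = 3481/196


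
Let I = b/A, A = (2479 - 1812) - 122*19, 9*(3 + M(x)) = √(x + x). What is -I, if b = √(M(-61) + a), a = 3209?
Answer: √(28854 + I*√122)/4953 ≈ 0.034295 + 6.5642e-6*I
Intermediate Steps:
M(x) = -3 + √2*√x/9 (M(x) = -3 + √(x + x)/9 = -3 + √(2*x)/9 = -3 + (√2*√x)/9 = -3 + √2*√x/9)
b = √(3206 + I*√122/9) (b = √((-3 + √2*√(-61)/9) + 3209) = √((-3 + √2*(I*√61)/9) + 3209) = √((-3 + I*√122/9) + 3209) = √(3206 + I*√122/9) ≈ 56.622 + 0.0108*I)
A = -1651 (A = 667 - 2318 = -1651)
I = -√(28854 + I*√122)/4953 (I = (√(28854 + I*√122)/3)/(-1651) = (√(28854 + I*√122)/3)*(-1/1651) = -√(28854 + I*√122)/4953 ≈ -0.034295 - 6.5642e-6*I)
-I = -(-1)*√(28854 + I*√122)/4953 = √(28854 + I*√122)/4953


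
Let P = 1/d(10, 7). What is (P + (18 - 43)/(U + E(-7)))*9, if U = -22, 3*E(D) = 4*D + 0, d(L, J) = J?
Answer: 5571/658 ≈ 8.4666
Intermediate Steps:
E(D) = 4*D/3 (E(D) = (4*D + 0)/3 = (4*D)/3 = 4*D/3)
P = 1/7 ≈ 0.14286
(P + (18 - 43)/(U + E(-7)))*9 = (1/7 + (18 - 43)/(-22 + (4/3)*(-7)))*9 = (1/7 - 25/(-22 - 28/3))*9 = (1/7 - 25/(-94/3))*9 = (1/7 - 25*(-3/94))*9 = (1/7 + 75/94)*9 = (619/658)*9 = 5571/658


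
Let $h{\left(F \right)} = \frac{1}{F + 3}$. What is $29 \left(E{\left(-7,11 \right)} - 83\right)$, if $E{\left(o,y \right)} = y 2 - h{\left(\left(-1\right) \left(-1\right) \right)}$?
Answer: $- \frac{7105}{4} \approx -1776.3$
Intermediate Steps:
$h{\left(F \right)} = \frac{1}{3 + F}$
$E{\left(o,y \right)} = - \frac{1}{4} + 2 y$ ($E{\left(o,y \right)} = y 2 - \frac{1}{3 - -1} = 2 y - \frac{1}{3 + 1} = 2 y - \frac{1}{4} = - \frac{1}{4} + 2 y$)
$29 \left(E{\left(-7,11 \right)} - 83\right) = 29 \left(\left(- \frac{1}{4} + 2 \cdot 11\right) - 83\right) = 29 \left(\left(- \frac{1}{4} + 22\right) - 83\right) = 29 \left(\frac{87}{4} - 83\right) = 29 \left(- \frac{245}{4}\right) = - \frac{7105}{4}$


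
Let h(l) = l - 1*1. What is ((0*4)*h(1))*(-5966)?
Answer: 0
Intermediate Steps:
h(l) = -1 + l (h(l) = l - 1 = -1 + l)
((0*4)*h(1))*(-5966) = ((0*4)*(-1 + 1))*(-5966) = (0*0)*(-5966) = 0*(-5966) = 0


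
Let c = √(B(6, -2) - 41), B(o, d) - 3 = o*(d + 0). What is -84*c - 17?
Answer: -17 - 420*I*√2 ≈ -17.0 - 593.97*I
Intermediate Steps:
B(o, d) = 3 + d*o (B(o, d) = 3 + o*(d + 0) = 3 + o*d = 3 + d*o)
c = 5*I*√2 (c = √((3 - 2*6) - 41) = √((3 - 12) - 41) = √(-9 - 41) = √(-50) = 5*I*√2 ≈ 7.0711*I)
-84*c - 17 = -420*I*√2 - 17 = -17 - 420*I*√2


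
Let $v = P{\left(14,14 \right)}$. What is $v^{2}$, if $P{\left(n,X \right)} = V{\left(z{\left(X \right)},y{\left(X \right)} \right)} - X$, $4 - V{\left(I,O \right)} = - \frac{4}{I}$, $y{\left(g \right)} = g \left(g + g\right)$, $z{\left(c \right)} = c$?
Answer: $\frac{4624}{49} \approx 94.367$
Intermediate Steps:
$y{\left(g \right)} = 2 g^{2}$ ($y{\left(g \right)} = g 2 g = 2 g^{2}$)
$V{\left(I,O \right)} = 4 + \frac{4}{I}$ ($V{\left(I,O \right)} = 4 - - \frac{4}{I} = 4 + \frac{4}{I}$)
$P{\left(n,X \right)} = 4 - X + \frac{4}{X}$ ($P{\left(n,X \right)} = \left(4 + \frac{4}{X}\right) - X = 4 - X + \frac{4}{X}$)
$v = - \frac{68}{7}$ ($v = 4 - 14 + \frac{4}{14} = 4 - 14 + 4 \cdot \frac{1}{14} = 4 - 14 + \frac{2}{7} = - \frac{68}{7} \approx -9.7143$)
$v^{2} = \left(- \frac{68}{7}\right)^{2} = \frac{4624}{49}$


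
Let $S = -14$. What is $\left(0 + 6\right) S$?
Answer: $-84$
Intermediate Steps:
$\left(0 + 6\right) S = \left(0 + 6\right) \left(-14\right) = 6 \left(-14\right) = -84$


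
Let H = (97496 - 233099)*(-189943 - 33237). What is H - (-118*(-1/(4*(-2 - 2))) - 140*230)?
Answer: 242111277979/8 ≈ 3.0264e+10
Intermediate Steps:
H = 30263877540 (H = -135603*(-223180) = 30263877540)
H - (-118*(-1/(4*(-2 - 2))) - 140*230) = 30263877540 - (-118*(-1/(4*(-2 - 2))) - 140*230) = 30263877540 - (-118/((-4*(-4))) - 32200) = 30263877540 - (-118/16 - 32200) = 30263877540 - (-118*1/16 - 32200) = 30263877540 - (-59/8 - 32200) = 30263877540 - 1*(-257659/8) = 30263877540 + 257659/8 = 242111277979/8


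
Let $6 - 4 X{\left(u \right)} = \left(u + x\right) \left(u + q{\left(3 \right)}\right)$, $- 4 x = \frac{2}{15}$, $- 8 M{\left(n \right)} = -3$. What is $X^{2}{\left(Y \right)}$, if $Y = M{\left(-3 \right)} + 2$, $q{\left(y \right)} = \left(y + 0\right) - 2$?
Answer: $\frac{370881}{1638400} \approx 0.22637$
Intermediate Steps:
$M{\left(n \right)} = \frac{3}{8}$ ($M{\left(n \right)} = \left(- \frac{1}{8}\right) \left(-3\right) = \frac{3}{8}$)
$x = - \frac{1}{30}$ ($x = - \frac{2 \cdot \frac{1}{15}}{4} = \left(- \frac{1}{4}\right) \frac{2}{15} = - \frac{1}{30} \approx -0.033333$)
$q{\left(y \right)} = -2 + y$ ($q{\left(y \right)} = y - 2 = -2 + y$)
$Y = \frac{19}{8}$ ($Y = \frac{3}{8} + 2 = \frac{19}{8} \approx 2.375$)
$X{\left(u \right)} = \frac{3}{2} - \frac{\left(1 + u\right) \left(- \frac{1}{30} + u\right)}{4}$ ($X{\left(u \right)} = \frac{3}{2} - \frac{\left(u - \frac{1}{30}\right) \left(u + \left(-2 + 3\right)\right)}{4} = \frac{3}{2} - \frac{\left(- \frac{1}{30} + u\right) \left(u + 1\right)}{4} = \frac{3}{2} - \frac{\left(- \frac{1}{30} + u\right) \left(1 + u\right)}{4} = \frac{3}{2} - \frac{\left(1 + u\right) \left(- \frac{1}{30} + u\right)}{4}$)
$X^{2}{\left(Y \right)} = \left(\frac{181}{120} - \frac{551}{960} - \frac{\left(\frac{19}{8}\right)^{2}}{4}\right)^{2} = \left(\frac{181}{120} - \frac{551}{960} - \frac{361}{256}\right)^{2} = \left(- \frac{609}{1280}\right)^{2} = \frac{370881}{1638400}$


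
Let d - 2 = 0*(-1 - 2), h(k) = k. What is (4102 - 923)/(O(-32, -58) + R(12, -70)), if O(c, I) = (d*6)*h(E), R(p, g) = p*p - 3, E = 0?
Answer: 3179/141 ≈ 22.546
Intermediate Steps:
R(p, g) = -3 + p**2 (R(p, g) = p**2 - 3 = -3 + p**2)
d = 2 (d = 2 + 0*(-1 - 2) = 2 + 0*(-3) = 2 + 0 = 2)
O(c, I) = 0 (O(c, I) = (2*6)*0 = 12*0 = 0)
(4102 - 923)/(O(-32, -58) + R(12, -70)) = (4102 - 923)/(0 + (-3 + 12**2)) = 3179/(0 + (-3 + 144)) = 3179/(0 + 141) = 3179/141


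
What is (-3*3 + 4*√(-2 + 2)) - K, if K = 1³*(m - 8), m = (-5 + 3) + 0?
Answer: 1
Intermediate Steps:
m = -2 (m = -2 + 0 = -2)
K = -10 (K = 1³*(-2 - 8) = 1*(-10) = -10)
(-3*3 + 4*√(-2 + 2)) - K = (-3*3 + 4*√(-2 + 2)) - 1*(-10) = (-9 + 4*√0) + 10 = (-9 + 4*0) + 10 = (-9 + 0) + 10 = -9 + 10 = 1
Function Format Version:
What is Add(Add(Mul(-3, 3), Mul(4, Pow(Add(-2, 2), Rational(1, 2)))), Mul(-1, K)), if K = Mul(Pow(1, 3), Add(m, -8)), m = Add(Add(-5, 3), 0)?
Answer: 1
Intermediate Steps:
m = -2 (m = Add(-2, 0) = -2)
K = -10 (K = Mul(Pow(1, 3), Add(-2, -8)) = Mul(1, -10) = -10)
Add(Add(Mul(-3, 3), Mul(4, Pow(Add(-2, 2), Rational(1, 2)))), Mul(-1, K)) = Add(Add(Mul(-3, 3), Mul(4, Pow(Add(-2, 2), Rational(1, 2)))), Mul(-1, -10)) = Add(Add(-9, Mul(4, Pow(0, Rational(1, 2)))), 10) = Add(Add(-9, Mul(4, 0)), 10) = Add(Add(-9, 0), 10) = Add(-9, 10) = 1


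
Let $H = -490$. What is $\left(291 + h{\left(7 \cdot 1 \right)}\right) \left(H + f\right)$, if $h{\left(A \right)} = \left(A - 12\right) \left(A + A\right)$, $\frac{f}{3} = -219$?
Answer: $-253487$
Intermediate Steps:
$f = -657$ ($f = 3 \left(-219\right) = -657$)
$h{\left(A \right)} = 2 A \left(-12 + A\right)$ ($h{\left(A \right)} = \left(-12 + A\right) 2 A = 2 A \left(-12 + A\right)$)
$\left(291 + h{\left(7 \cdot 1 \right)}\right) \left(H + f\right) = \left(291 + 2 \cdot 7 \cdot 1 \left(-12 + 7 \cdot 1\right)\right) \left(-490 - 657\right) = \left(291 + 2 \cdot 7 \left(-12 + 7\right)\right) \left(-1147\right) = \left(291 + 2 \cdot 7 \left(-5\right)\right) \left(-1147\right) = \left(291 - 70\right) \left(-1147\right) = 221 \left(-1147\right) = -253487$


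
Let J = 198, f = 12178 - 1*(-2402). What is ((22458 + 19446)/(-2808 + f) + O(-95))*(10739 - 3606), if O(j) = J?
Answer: 156712010/109 ≈ 1.4377e+6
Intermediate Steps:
f = 14580 (f = 12178 + 2402 = 14580)
O(j) = 198
((22458 + 19446)/(-2808 + f) + O(-95))*(10739 - 3606) = ((22458 + 19446)/(-2808 + 14580) + 198)*(10739 - 3606) = (41904/11772 + 198)*7133 = (41904*(1/11772) + 198)*7133 = (388/109 + 198)*7133 = (21970/109)*7133 = 156712010/109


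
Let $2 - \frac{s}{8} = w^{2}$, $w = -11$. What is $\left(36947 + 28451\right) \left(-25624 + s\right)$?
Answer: $-1738017248$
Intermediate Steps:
$s = -952$ ($s = 16 - 8 \left(-11\right)^{2} = 16 - 968 = -952$)
$\left(36947 + 28451\right) \left(-25624 + s\right) = \left(36947 + 28451\right) \left(-25624 - 952\right) = 65398 \left(-26576\right) = -1738017248$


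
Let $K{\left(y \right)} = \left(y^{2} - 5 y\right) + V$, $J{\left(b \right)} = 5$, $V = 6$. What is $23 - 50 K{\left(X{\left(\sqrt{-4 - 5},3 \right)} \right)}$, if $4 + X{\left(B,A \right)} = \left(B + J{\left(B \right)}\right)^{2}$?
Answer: $40523 - 28500 i \approx 40523.0 - 28500.0 i$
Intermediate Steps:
$X{\left(B,A \right)} = -4 + \left(5 + B\right)^{2}$ ($X{\left(B,A \right)} = -4 + \left(B + 5\right)^{2} = -4 + \left(5 + B\right)^{2}$)
$K{\left(y \right)} = 6 + y^{2} - 5 y$ ($K{\left(y \right)} = \left(y^{2} - 5 y\right) + 6 = 6 + y^{2} - 5 y$)
$23 - 50 K{\left(X{\left(\sqrt{-4 - 5},3 \right)} \right)} = 23 - 50 \left(6 + \left(-4 + \left(5 + \sqrt{-4 - 5}\right)^{2}\right)^{2} - 5 \left(-4 + \left(5 + \sqrt{-4 - 5}\right)^{2}\right)\right) = 23 - 50 \left(6 + \left(-4 + \left(5 + \sqrt{-9}\right)^{2}\right)^{2} - 5 \left(-4 + \left(5 + \sqrt{-9}\right)^{2}\right)\right) = 23 - 50 \left(6 + \left(-4 + \left(5 + 3 i\right)^{2}\right)^{2} - 5 \left(-4 + \left(5 + 3 i\right)^{2}\right)\right) = 23 - 50 \left(6 + \left(-4 + \left(5 + 3 i\right)^{2}\right)^{2} + \left(20 - 5 \left(5 + 3 i\right)^{2}\right)\right) = 23 - 50 \left(26 + \left(-4 + \left(5 + 3 i\right)^{2}\right)^{2} - 5 \left(5 + 3 i\right)^{2}\right) = 23 - \left(1300 - 250 \left(5 + 3 i\right)^{2} + 50 \left(-4 + \left(5 + 3 i\right)^{2}\right)^{2}\right) = -1277 - 50 \left(-4 + \left(5 + 3 i\right)^{2}\right)^{2} + 250 \left(5 + 3 i\right)^{2}$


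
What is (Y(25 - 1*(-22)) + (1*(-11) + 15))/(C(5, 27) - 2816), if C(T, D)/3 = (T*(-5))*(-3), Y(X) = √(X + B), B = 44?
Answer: -4/2591 - √91/2591 ≈ -0.0052255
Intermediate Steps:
Y(X) = √(44 + X) (Y(X) = √(X + 44) = √(44 + X))
C(T, D) = 45*T (C(T, D) = 3*((T*(-5))*(-3)) = 3*(-5*T*(-3)) = 3*(15*T) = 45*T)
(Y(25 - 1*(-22)) + (1*(-11) + 15))/(C(5, 27) - 2816) = (√(44 + (25 - 1*(-22))) + (1*(-11) + 15))/(45*5 - 2816) = (√(44 + (25 + 22)) + (-11 + 15))/(225 - 2816) = (√(44 + 47) + 4)/(-2591) = (√91 + 4)*(-1/2591) = (4 + √91)*(-1/2591) = -4/2591 - √91/2591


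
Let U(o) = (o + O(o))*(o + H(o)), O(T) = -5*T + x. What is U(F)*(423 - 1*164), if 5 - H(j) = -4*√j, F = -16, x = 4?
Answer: -193732 + 281792*I ≈ -1.9373e+5 + 2.8179e+5*I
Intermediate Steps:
O(T) = 4 - 5*T (O(T) = -5*T + 4 = 4 - 5*T)
H(j) = 5 + 4*√j (H(j) = 5 - (-4)*√j = 5 + 4*√j)
U(o) = (4 - 4*o)*(5 + o + 4*√o) (U(o) = (o + (4 - 5*o))*(o + (5 + 4*√o)) = (4 - 4*o)*(5 + o + 4*√o))
U(F)*(423 - 1*164) = (20 - 16*(-16) - (-1024)*I - 4*(-16)² + 16*√(-16))*(423 - 1*164) = (20 + 256 - (-1024)*I - 4*256 + 16*(4*I))*(423 - 164) = (20 + 256 + 1024*I - 1024 + 64*I)*259 = (-748 + 1088*I)*259 = -193732 + 281792*I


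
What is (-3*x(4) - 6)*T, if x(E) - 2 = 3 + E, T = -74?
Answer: 2442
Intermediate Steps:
x(E) = 5 + E (x(E) = 2 + (3 + E) = 5 + E)
(-3*x(4) - 6)*T = (-3*(5 + 4) - 6)*(-74) = (-3*9 - 6)*(-74) = (-27 - 6)*(-74) = -33*(-74) = 2442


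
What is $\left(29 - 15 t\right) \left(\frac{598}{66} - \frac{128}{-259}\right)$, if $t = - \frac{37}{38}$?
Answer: $\frac{135318905}{324786} \approx 416.64$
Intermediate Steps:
$t = - \frac{37}{38}$ ($t = \left(-37\right) \frac{1}{38} = - \frac{37}{38} \approx -0.97368$)
$\left(29 - 15 t\right) \left(\frac{598}{66} - \frac{128}{-259}\right) = \left(29 - - \frac{555}{38}\right) \left(\frac{598}{66} - \frac{128}{-259}\right) = \left(29 + \frac{555}{38}\right) \left(598 \cdot \frac{1}{66} - - \frac{128}{259}\right) = \frac{1657 \left(\frac{299}{33} + \frac{128}{259}\right)}{38} = \frac{1657}{38} \cdot \frac{81665}{8547} = \frac{135318905}{324786}$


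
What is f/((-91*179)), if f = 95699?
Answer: -95699/16289 ≈ -5.8751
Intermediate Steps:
f/((-91*179)) = 95699/((-91*179)) = 95699/(-16289) = 95699*(-1/16289) = -95699/16289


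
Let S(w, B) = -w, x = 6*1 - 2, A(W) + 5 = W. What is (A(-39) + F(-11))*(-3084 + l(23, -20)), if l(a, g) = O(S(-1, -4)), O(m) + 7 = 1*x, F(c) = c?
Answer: 169785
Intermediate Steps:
A(W) = -5 + W
x = 4 (x = 6 - 2 = 4)
O(m) = -3 (O(m) = -7 + 1*4 = -7 + 4 = -3)
l(a, g) = -3
(A(-39) + F(-11))*(-3084 + l(23, -20)) = ((-5 - 39) - 11)*(-3084 - 3) = (-44 - 11)*(-3087) = -55*(-3087) = 169785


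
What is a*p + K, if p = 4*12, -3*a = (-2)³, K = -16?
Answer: 112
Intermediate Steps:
a = 8/3 (a = -⅓*(-2)³ = -⅓*(-8) = 8/3 ≈ 2.6667)
p = 48
a*p + K = (8/3)*48 - 16 = 128 - 16 = 112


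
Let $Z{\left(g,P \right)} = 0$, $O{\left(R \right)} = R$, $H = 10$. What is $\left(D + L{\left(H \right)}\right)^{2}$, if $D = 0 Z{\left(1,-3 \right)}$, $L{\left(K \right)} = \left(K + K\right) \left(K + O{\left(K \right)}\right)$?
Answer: $160000$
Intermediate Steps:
$L{\left(K \right)} = 4 K^{2}$ ($L{\left(K \right)} = \left(K + K\right) \left(K + K\right) = 2 K 2 K = 4 K^{2}$)
$D = 0$ ($D = 0 \cdot 0 = 0$)
$\left(D + L{\left(H \right)}\right)^{2} = \left(0 + 4 \cdot 10^{2}\right)^{2} = \left(0 + 4 \cdot 100\right)^{2} = \left(0 + 400\right)^{2} = 400^{2} = 160000$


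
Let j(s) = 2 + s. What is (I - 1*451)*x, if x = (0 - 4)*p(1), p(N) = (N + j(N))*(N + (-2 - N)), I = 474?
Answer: 736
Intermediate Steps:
p(N) = -4 - 4*N (p(N) = (N + (2 + N))*(N + (-2 - N)) = (2 + 2*N)*(-2) = -4 - 4*N)
x = 32 (x = (0 - 4)*(-4 - 4*1) = -4*(-4 - 4) = -4*(-8) = 32)
(I - 1*451)*x = (474 - 1*451)*32 = (474 - 451)*32 = 23*32 = 736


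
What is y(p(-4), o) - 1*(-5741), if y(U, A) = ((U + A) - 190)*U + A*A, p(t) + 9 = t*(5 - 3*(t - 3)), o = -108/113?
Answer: 511895336/12769 ≈ 40089.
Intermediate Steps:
o = -108/113 (o = -108*1/113 = -108/113 ≈ -0.95575)
p(t) = -9 + t*(14 - 3*t) (p(t) = -9 + t*(5 - 3*(t - 3)) = -9 + t*(5 - 3*(-3 + t)) = -9 + t*(5 + (9 - 3*t)) = -9 + t*(14 - 3*t))
y(U, A) = A² + U*(-190 + A + U) (y(U, A) = ((A + U) - 190)*U + A² = (-190 + A + U)*U + A² = U*(-190 + A + U) + A² = A² + U*(-190 + A + U))
y(p(-4), o) - 1*(-5741) = ((-108/113)² + (-9 - 3*(-4)² + 14*(-4))² - 190*(-9 - 3*(-4)² + 14*(-4)) - 108*(-9 - 3*(-4)² + 14*(-4))/113) - 1*(-5741) = (11664/12769 + (-9 - 3*16 - 56)² - 190*(-9 - 3*16 - 56) - 108*(-9 - 3*16 - 56)/113) + 5741 = (11664/12769 + (-9 - 48 - 56)² - 190*(-9 - 48 - 56) - 108*(-9 - 48 - 56)/113) + 5741 = (11664/12769 + (-113)² - 190*(-113) - 108/113*(-113)) + 5741 = (11664/12769 + 12769 + 21470 + 108) + 5741 = 438588507/12769 + 5741 = 511895336/12769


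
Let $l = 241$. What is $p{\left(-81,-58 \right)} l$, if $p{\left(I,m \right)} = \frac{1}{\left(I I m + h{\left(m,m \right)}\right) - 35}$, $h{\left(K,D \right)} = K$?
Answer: $- \frac{241}{380631} \approx -0.00063316$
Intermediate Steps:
$p{\left(I,m \right)} = \frac{1}{-35 + m + m I^{2}}$ ($p{\left(I,m \right)} = \frac{1}{\left(I I m + m\right) - 35} = \frac{1}{\left(I^{2} m + m\right) - 35} = \frac{1}{\left(m I^{2} + m\right) - 35} = \frac{1}{\left(m + m I^{2}\right) - 35} = \frac{1}{-35 + m + m I^{2}}$)
$p{\left(-81,-58 \right)} l = \frac{1}{-35 - 58 - 58 \left(-81\right)^{2}} \cdot 241 = \frac{1}{-35 - 58 - 380538} \cdot 241 = \frac{1}{-380631} \cdot 241 = \left(- \frac{1}{380631}\right) 241 = - \frac{241}{380631}$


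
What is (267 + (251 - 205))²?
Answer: 97969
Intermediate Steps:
(267 + (251 - 205))² = (267 + 46)² = 313² = 97969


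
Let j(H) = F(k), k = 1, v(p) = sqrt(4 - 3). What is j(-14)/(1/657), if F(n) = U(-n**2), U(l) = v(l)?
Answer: 657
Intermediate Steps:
v(p) = 1 (v(p) = sqrt(1) = 1)
U(l) = 1
F(n) = 1
j(H) = 1
j(-14)/(1/657) = 1/1/657 = 1/(1/657) = 1*657 = 657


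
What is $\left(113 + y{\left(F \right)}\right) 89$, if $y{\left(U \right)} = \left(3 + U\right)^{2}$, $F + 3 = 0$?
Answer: $10057$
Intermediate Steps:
$F = -3$ ($F = -3 + 0 = -3$)
$\left(113 + y{\left(F \right)}\right) 89 = \left(113 + \left(3 - 3\right)^{2}\right) 89 = \left(113 + 0^{2}\right) 89 = \left(113 + 0\right) 89 = 113 \cdot 89 = 10057$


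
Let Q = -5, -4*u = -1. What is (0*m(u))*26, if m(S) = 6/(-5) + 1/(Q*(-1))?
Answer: 0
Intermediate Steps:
u = ¼ (u = -¼*(-1) = ¼ ≈ 0.25000)
m(S) = -1 (m(S) = 6/(-5) + 1/(-5*(-1)) = 6*(-⅕) - ⅕*(-1) = -6/5 + ⅕ = -1)
(0*m(u))*26 = (0*(-1))*26 = 0*26 = 0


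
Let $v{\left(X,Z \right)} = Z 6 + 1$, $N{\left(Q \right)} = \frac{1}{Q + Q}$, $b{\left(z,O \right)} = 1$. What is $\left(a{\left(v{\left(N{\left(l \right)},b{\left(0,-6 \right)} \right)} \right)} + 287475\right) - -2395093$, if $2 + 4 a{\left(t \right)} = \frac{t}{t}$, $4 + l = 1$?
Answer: $\frac{10730271}{4} \approx 2.6826 \cdot 10^{6}$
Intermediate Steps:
$l = -3$ ($l = -4 + 1 = -3$)
$N{\left(Q \right)} = \frac{1}{2 Q}$
$v{\left(X,Z \right)} = 1 + 6 Z$ ($v{\left(X,Z \right)} = 6 Z + 1 = 1 + 6 Z$)
$a{\left(t \right)} = - \frac{1}{4}$ ($a{\left(t \right)} = - \frac{1}{2} + \frac{t \frac{1}{t}}{4} = - \frac{1}{2} + \frac{1}{4} \cdot 1 = - \frac{1}{2} + \frac{1}{4} = - \frac{1}{4}$)
$\left(a{\left(v{\left(N{\left(l \right)},b{\left(0,-6 \right)} \right)} \right)} + 287475\right) - -2395093 = \left(- \frac{1}{4} + 287475\right) - -2395093 = \frac{1149899}{4} + 2395093 = \frac{10730271}{4}$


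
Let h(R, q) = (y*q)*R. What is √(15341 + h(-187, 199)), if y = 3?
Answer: I*√96298 ≈ 310.32*I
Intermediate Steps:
h(R, q) = 3*R*q (h(R, q) = (3*q)*R = 3*R*q)
√(15341 + h(-187, 199)) = √(15341 + 3*(-187)*199) = √(15341 - 111639) = √(-96298) = I*√96298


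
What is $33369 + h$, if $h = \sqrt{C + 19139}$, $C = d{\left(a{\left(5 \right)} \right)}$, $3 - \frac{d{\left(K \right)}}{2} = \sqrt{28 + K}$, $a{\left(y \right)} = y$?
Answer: $33369 + \sqrt{19145 - 2 \sqrt{33}} \approx 33507.0$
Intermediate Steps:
$d{\left(K \right)} = 6 - 2 \sqrt{28 + K}$
$C = 6 - 2 \sqrt{33}$ ($C = 6 - 2 \sqrt{28 + 5} = 6 - 2 \sqrt{33} \approx -5.4891$)
$h = \sqrt{19145 - 2 \sqrt{33}}$ ($h = \sqrt{\left(6 - 2 \sqrt{33}\right) + 19139} = \sqrt{19145 - 2 \sqrt{33}} \approx 138.32$)
$33369 + h = 33369 + \sqrt{19145 - 2 \sqrt{33}}$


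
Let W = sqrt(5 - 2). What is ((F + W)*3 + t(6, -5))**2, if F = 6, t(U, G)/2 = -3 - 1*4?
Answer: 43 + 24*sqrt(3) ≈ 84.569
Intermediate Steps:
t(U, G) = -14 (t(U, G) = 2*(-3 - 1*4) = 2*(-3 - 4) = 2*(-7) = -14)
W = sqrt(3) ≈ 1.7320
((F + W)*3 + t(6, -5))**2 = ((6 + sqrt(3))*3 - 14)**2 = ((18 + 3*sqrt(3)) - 14)**2 = (4 + 3*sqrt(3))**2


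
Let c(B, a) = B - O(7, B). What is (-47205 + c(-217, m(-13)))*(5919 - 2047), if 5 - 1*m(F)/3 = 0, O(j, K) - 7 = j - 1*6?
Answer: -183648960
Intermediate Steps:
O(j, K) = 1 + j (O(j, K) = 7 + (j - 1*6) = 7 + (j - 6) = 7 + (-6 + j) = 1 + j)
m(F) = 15 (m(F) = 15 - 3*0 = 15 + 0 = 15)
c(B, a) = -8 + B (c(B, a) = B - (1 + 7) = B - 1*8 = B - 8 = -8 + B)
(-47205 + c(-217, m(-13)))*(5919 - 2047) = (-47205 + (-8 - 217))*(5919 - 2047) = (-47205 - 225)*3872 = -47430*3872 = -183648960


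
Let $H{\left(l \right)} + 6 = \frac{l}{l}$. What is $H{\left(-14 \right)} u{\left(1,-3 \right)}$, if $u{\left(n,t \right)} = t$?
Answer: $15$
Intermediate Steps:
$H{\left(l \right)} = -5$ ($H{\left(l \right)} = -6 + \frac{l}{l} = -6 + 1 = -5$)
$H{\left(-14 \right)} u{\left(1,-3 \right)} = \left(-5\right) \left(-3\right) = 15$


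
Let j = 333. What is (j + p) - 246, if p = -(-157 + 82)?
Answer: 162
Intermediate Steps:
p = 75 (p = -1*(-75) = 75)
(j + p) - 246 = (333 + 75) - 246 = 408 - 246 = 162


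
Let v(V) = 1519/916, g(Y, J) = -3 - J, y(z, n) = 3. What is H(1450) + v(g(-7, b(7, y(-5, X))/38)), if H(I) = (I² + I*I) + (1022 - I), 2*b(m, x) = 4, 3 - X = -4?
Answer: 3851389471/916 ≈ 4.2046e+6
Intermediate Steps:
X = 7 (X = 3 - 1*(-4) = 3 + 4 = 7)
b(m, x) = 2 (b(m, x) = (½)*4 = 2)
H(I) = 1022 - I + 2*I² (H(I) = (I² + I²) + (1022 - I) = 2*I² + (1022 - I) = 1022 - I + 2*I²)
v(V) = 1519/916 (v(V) = 1519*(1/916) = 1519/916)
H(1450) + v(g(-7, b(7, y(-5, X))/38)) = (1022 - 1*1450 + 2*1450²) + 1519/916 = (1022 - 1450 + 2*2102500) + 1519/916 = (1022 - 1450 + 4205000) + 1519/916 = 4204572 + 1519/916 = 3851389471/916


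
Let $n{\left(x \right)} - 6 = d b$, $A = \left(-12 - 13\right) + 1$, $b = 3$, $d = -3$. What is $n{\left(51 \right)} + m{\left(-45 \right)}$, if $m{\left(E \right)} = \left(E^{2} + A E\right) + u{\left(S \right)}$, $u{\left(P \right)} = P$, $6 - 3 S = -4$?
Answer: $\frac{9316}{3} \approx 3105.3$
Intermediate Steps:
$S = \frac{10}{3}$ ($S = 2 - - \frac{4}{3} = 2 + \frac{4}{3} = \frac{10}{3} \approx 3.3333$)
$A = -24$ ($A = -25 + 1 = -24$)
$n{\left(x \right)} = -3$ ($n{\left(x \right)} = 6 - 9 = -3$)
$m{\left(E \right)} = \frac{10}{3} + E^{2} - 24 E$ ($m{\left(E \right)} = \left(E^{2} - 24 E\right) + \frac{10}{3} = \frac{10}{3} + E^{2} - 24 E$)
$n{\left(51 \right)} + m{\left(-45 \right)} = -3 + \left(\frac{10}{3} + \left(-45\right)^{2} - -1080\right) = -3 + \left(\frac{10}{3} + 2025 + 1080\right) = -3 + \frac{9325}{3} = \frac{9316}{3}$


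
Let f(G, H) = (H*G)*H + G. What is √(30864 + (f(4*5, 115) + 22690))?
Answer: √318074 ≈ 563.98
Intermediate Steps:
f(G, H) = G + G*H² (f(G, H) = (G*H)*H + G = G*H² + G = G + G*H²)
√(30864 + (f(4*5, 115) + 22690)) = √(30864 + ((4*5)*(1 + 115²) + 22690)) = √(30864 + (20*(1 + 13225) + 22690)) = √(30864 + (20*13226 + 22690)) = √(30864 + (264520 + 22690)) = √(30864 + 287210) = √318074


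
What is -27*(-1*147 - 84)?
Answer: 6237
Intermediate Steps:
-27*(-1*147 - 84) = -27*(-147 - 84) = -27*(-231) = 6237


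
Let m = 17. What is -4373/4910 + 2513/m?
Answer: 12264489/83470 ≈ 146.93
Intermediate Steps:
-4373/4910 + 2513/m = -4373/4910 + 2513/17 = 12264489/83470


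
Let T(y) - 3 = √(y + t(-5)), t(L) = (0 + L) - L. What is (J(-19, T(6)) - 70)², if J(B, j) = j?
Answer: (67 - √6)² ≈ 4166.8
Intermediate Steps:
t(L) = 0 (t(L) = L - L = 0)
T(y) = 3 + √y (T(y) = 3 + √(y + 0) = 3 + √y)
(J(-19, T(6)) - 70)² = ((3 + √6) - 70)² = (-67 + √6)²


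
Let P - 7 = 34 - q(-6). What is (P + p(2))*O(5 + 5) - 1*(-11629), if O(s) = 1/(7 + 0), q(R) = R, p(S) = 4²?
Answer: 11638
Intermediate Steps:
p(S) = 16
O(s) = ⅐ (O(s) = 1/7 = ⅐)
P = 47 (P = 7 + (34 - 1*(-6)) = 7 + (34 + 6) = 7 + 40 = 47)
(P + p(2))*O(5 + 5) - 1*(-11629) = (47 + 16)*(⅐) - 1*(-11629) = 63*(⅐) + 11629 = 9 + 11629 = 11638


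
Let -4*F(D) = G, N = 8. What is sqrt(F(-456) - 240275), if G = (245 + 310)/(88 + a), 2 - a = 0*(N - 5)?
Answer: I*sqrt(34599822)/12 ≈ 490.18*I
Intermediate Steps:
a = 2 (a = 2 - 0*(8 - 5) = 2 - 0*3 = 2 - 1*0 = 2 + 0 = 2)
G = 37/6 (G = (245 + 310)/(88 + 2) = 555/90 = 555*(1/90) = 37/6 ≈ 6.1667)
F(D) = -37/24 (F(D) = -1/4*37/6 = -37/24)
sqrt(F(-456) - 240275) = sqrt(-37/24 - 240275) = sqrt(-5766637/24) = I*sqrt(34599822)/12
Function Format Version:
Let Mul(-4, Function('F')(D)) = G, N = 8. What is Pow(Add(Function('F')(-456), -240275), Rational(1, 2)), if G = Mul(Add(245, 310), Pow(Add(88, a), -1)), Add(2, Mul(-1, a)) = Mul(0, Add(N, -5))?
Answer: Mul(Rational(1, 12), I, Pow(34599822, Rational(1, 2))) ≈ Mul(490.18, I)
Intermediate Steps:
a = 2 (a = Add(2, Mul(-1, Mul(0, Add(8, -5)))) = Add(2, Mul(-1, Mul(0, 3))) = Add(2, Mul(-1, 0)) = Add(2, 0) = 2)
G = Rational(37, 6) (G = Mul(Add(245, 310), Pow(Add(88, 2), -1)) = Mul(555, Pow(90, -1)) = Mul(555, Rational(1, 90)) = Rational(37, 6) ≈ 6.1667)
Function('F')(D) = Rational(-37, 24) (Function('F')(D) = Mul(Rational(-1, 4), Rational(37, 6)) = Rational(-37, 24))
Pow(Add(Function('F')(-456), -240275), Rational(1, 2)) = Pow(Add(Rational(-37, 24), -240275), Rational(1, 2)) = Pow(Rational(-5766637, 24), Rational(1, 2)) = Mul(Rational(1, 12), I, Pow(34599822, Rational(1, 2)))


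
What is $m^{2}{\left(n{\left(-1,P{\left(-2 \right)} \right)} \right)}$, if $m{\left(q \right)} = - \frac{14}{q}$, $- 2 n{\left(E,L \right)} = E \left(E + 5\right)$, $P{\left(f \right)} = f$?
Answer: $49$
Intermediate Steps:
$n{\left(E,L \right)} = - \frac{E \left(5 + E\right)}{2}$ ($n{\left(E,L \right)} = - \frac{E \left(E + 5\right)}{2} = - \frac{E \left(5 + E\right)}{2}$)
$m^{2}{\left(n{\left(-1,P{\left(-2 \right)} \right)} \right)} = \left(- \frac{14}{\left(- \frac{1}{2}\right) \left(-1\right) \left(5 - 1\right)}\right)^{2} = \left(- \frac{14}{\left(- \frac{1}{2}\right) \left(-1\right) 4}\right)^{2} = \left(- \frac{14}{2}\right)^{2} = \left(\left(-14\right) \frac{1}{2}\right)^{2} = \left(-7\right)^{2} = 49$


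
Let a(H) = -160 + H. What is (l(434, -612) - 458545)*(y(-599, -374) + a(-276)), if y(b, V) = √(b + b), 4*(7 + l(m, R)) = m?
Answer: 199881366 - 916887*I*√1198/2 ≈ 1.9988e+8 - 1.5868e+7*I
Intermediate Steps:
l(m, R) = -7 + m/4
y(b, V) = √2*√b (y(b, V) = √(2*b) = √2*√b)
(l(434, -612) - 458545)*(y(-599, -374) + a(-276)) = ((-7 + (¼)*434) - 458545)*(√2*√(-599) + (-160 - 276)) = ((-7 + 217/2) - 458545)*(√2*(I*√599) - 436) = (203/2 - 458545)*(I*√1198 - 436) = -916887*(-436 + I*√1198)/2 = 199881366 - 916887*I*√1198/2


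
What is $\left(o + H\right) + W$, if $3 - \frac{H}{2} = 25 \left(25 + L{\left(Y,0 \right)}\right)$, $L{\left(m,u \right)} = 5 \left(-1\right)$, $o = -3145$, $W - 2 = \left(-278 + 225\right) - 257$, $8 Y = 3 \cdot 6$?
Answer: $-4447$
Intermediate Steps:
$Y = \frac{9}{4}$ ($Y = \frac{3 \cdot 6}{8} = \frac{1}{8} \cdot 18 = \frac{9}{4} \approx 2.25$)
$W = -308$ ($W = 2 + \left(\left(-278 + 225\right) - 257\right) = 2 - 310 = -308$)
$L{\left(m,u \right)} = -5$
$H = -994$ ($H = 6 - 2 \cdot 25 \left(25 - 5\right) = 6 - 2 \cdot 25 \cdot 20 = 6 - 1000 = -994$)
$\left(o + H\right) + W = \left(-3145 - 994\right) - 308 = -4139 - 308 = -4447$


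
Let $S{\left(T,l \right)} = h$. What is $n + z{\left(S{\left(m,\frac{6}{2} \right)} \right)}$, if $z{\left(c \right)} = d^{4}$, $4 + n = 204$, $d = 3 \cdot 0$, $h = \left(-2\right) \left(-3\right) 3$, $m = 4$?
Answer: $200$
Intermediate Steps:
$h = 18$ ($h = 6 \cdot 3 = 18$)
$d = 0$
$S{\left(T,l \right)} = 18$
$n = 200$ ($n = -4 + 204 = 200$)
$z{\left(c \right)} = 0$ ($z{\left(c \right)} = 0^{4} = 0$)
$n + z{\left(S{\left(m,\frac{6}{2} \right)} \right)} = 200 + 0 = 200$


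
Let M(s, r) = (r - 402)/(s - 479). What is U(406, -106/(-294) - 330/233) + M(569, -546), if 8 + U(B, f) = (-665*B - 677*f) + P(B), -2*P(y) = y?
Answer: -46152671156/171255 ≈ -2.6950e+5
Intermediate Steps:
M(s, r) = (-402 + r)/(-479 + s)
P(y) = -y/2
U(B, f) = -8 - 677*f - 1331*B/2 (U(B, f) = -8 + ((-665*B - 677*f) - B/2) = -8 + ((-677*f - 665*B) - B/2) = -8 + (-677*f - 1331*B/2) = -8 - 677*f - 1331*B/2)
U(406, -106/(-294) - 330/233) + M(569, -546) = (-8 - 677*(-106/(-294) - 330/233) - 1331/2*406) + (-402 - 546)/(-479 + 569) = (-8 - 677*(-106*(-1/294) - 330*1/233) - 270193) - 948/90 = (-8 - 677*(53/147 - 330/233) - 270193) + (1/90)*(-948) = (-8 - 677*(-36161/34251) - 270193) - 158/15 = (-8 + 24480997/34251 - 270193) - 158/15 = -9230173454/34251 - 158/15 = -46152671156/171255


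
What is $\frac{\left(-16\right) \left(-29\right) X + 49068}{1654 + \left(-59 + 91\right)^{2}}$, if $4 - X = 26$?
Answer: $\frac{19430}{1339} \approx 14.511$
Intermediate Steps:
$X = -22$ ($X = 4 - 26 = -22$)
$\frac{\left(-16\right) \left(-29\right) X + 49068}{1654 + \left(-59 + 91\right)^{2}} = \frac{\left(-16\right) \left(-29\right) \left(-22\right) + 49068}{1654 + \left(-59 + 91\right)^{2}} = \frac{464 \left(-22\right) + 49068}{1654 + 32^{2}} = \frac{-10208 + 49068}{1654 + 1024} = \frac{38860}{2678} = 38860 \cdot \frac{1}{2678} = \frac{19430}{1339}$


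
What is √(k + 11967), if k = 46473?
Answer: 2*√14610 ≈ 241.74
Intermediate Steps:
√(k + 11967) = √(46473 + 11967) = √58440 = 2*√14610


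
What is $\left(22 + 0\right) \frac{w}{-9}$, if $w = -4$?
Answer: $\frac{88}{9} \approx 9.7778$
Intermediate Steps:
$\left(22 + 0\right) \frac{w}{-9} = \left(22 + 0\right) \left(- \frac{4}{-9}\right) = 22 \left(\left(-4\right) \left(- \frac{1}{9}\right)\right) = 22 \cdot \frac{4}{9} = \frac{88}{9}$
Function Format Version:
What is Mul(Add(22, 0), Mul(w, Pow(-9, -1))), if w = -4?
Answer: Rational(88, 9) ≈ 9.7778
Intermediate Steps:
Mul(Add(22, 0), Mul(w, Pow(-9, -1))) = Mul(Add(22, 0), Mul(-4, Pow(-9, -1))) = Mul(22, Mul(-4, Rational(-1, 9))) = Mul(22, Rational(4, 9)) = Rational(88, 9)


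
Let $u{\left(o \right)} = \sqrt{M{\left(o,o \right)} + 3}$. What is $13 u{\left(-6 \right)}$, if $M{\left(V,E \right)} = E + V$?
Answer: $39 i \approx 39.0 i$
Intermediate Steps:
$u{\left(o \right)} = \sqrt{3 + 2 o}$ ($u{\left(o \right)} = \sqrt{\left(o + o\right) + 3} = \sqrt{2 o + 3} = \sqrt{3 + 2 o}$)
$13 u{\left(-6 \right)} = 13 \sqrt{3 + 2 \left(-6\right)} = 13 \sqrt{3 - 12} = 13 \sqrt{-9} = 13 \cdot 3 i = 39 i$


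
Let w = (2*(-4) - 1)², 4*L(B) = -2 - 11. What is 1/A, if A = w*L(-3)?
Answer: -4/1053 ≈ -0.0037987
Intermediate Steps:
L(B) = -13/4 (L(B) = (-2 - 11)/4 = (¼)*(-13) = -13/4)
w = 81 (w = (-8 - 1)² = (-9)² = 81)
A = -1053/4 (A = 81*(-13/4) = -1053/4 ≈ -263.25)
1/A = 1/(-1053/4) = -4/1053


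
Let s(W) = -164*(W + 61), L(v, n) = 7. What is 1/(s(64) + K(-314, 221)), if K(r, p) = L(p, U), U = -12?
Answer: -1/20493 ≈ -4.8797e-5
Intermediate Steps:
K(r, p) = 7
s(W) = -10004 - 164*W (s(W) = -164*(61 + W) = -10004 - 164*W)
1/(s(64) + K(-314, 221)) = 1/((-10004 - 164*64) + 7) = 1/((-10004 - 10496) + 7) = 1/(-20500 + 7) = 1/(-20493) = -1/20493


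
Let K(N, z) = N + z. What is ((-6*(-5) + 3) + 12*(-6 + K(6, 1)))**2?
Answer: 2025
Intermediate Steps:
((-6*(-5) + 3) + 12*(-6 + K(6, 1)))**2 = ((-6*(-5) + 3) + 12*(-6 + (6 + 1)))**2 = ((30 + 3) + 12*(-6 + 7))**2 = (33 + 12*1)**2 = (33 + 12)**2 = 45**2 = 2025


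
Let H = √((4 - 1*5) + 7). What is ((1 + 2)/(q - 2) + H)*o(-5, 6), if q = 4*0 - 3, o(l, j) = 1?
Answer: -⅗ + √6 ≈ 1.8495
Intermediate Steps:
q = -3 (q = 0 - 3 = -3)
H = √6 (H = √((4 - 5) + 7) = √(-1 + 7) = √6 ≈ 2.4495)
((1 + 2)/(q - 2) + H)*o(-5, 6) = ((1 + 2)/(-3 - 2) + √6)*1 = (3/(-5) + √6)*1 = (3*(-⅕) + √6)*1 = (-⅗ + √6)*1 = -⅗ + √6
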